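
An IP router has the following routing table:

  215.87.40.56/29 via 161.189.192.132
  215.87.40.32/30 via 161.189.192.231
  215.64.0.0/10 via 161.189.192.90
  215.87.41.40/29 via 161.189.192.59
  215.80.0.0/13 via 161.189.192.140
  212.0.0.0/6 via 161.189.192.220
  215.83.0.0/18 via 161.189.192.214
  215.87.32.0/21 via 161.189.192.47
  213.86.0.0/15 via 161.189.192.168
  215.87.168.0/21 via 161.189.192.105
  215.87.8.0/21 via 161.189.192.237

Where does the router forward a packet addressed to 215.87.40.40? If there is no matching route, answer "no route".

161.189.192.140

Routes whose prefix contains 215.87.40.40:
  212.0.0.0/6 (212.0.0.0 - 215.255.255.255) -> 161.189.192.220
  215.64.0.0/10 (215.64.0.0 - 215.127.255.255) -> 161.189.192.90
  215.80.0.0/13 (215.80.0.0 - 215.87.255.255) -> 161.189.192.140
More-specific entries that do NOT match:
  215.87.40.32/30 (215.87.40.32 - 215.87.40.35) does not contain 215.87.40.40
  215.87.40.56/29 (215.87.40.56 - 215.87.40.63) does not contain 215.87.40.40
  215.87.41.40/29 (215.87.41.40 - 215.87.41.47) does not contain 215.87.40.40
  215.87.32.0/21 (215.87.32.0 - 215.87.39.255) does not contain 215.87.40.40
  215.87.168.0/21 (215.87.168.0 - 215.87.175.255) does not contain 215.87.40.40
  215.87.8.0/21 (215.87.8.0 - 215.87.15.255) does not contain 215.87.40.40
  215.83.0.0/18 (215.83.0.0 - 215.83.63.255) does not contain 215.87.40.40
  213.86.0.0/15 (213.86.0.0 - 213.87.255.255) does not contain 215.87.40.40
Longest matching prefix is /13 -> next hop 161.189.192.140.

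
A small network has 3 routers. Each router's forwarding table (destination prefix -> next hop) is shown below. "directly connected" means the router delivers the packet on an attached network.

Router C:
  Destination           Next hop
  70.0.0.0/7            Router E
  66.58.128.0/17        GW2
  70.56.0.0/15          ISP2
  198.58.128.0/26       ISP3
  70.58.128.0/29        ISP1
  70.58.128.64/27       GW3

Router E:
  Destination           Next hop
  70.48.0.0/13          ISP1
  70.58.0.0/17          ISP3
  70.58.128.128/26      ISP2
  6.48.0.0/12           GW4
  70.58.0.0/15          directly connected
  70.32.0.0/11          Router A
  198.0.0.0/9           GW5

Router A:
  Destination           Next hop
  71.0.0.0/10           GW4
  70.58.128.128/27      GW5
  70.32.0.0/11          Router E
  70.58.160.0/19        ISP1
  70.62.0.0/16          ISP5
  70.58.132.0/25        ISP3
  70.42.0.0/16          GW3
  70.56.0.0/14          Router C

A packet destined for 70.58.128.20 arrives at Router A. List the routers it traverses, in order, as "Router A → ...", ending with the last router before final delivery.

Router A → Router C → Router E

At Router A: longest match for 70.58.128.20 is 70.56.0.0/14 -> Router C
At Router C: longest match for 70.58.128.20 is 70.0.0.0/7 -> Router E
At Router E: longest match for 70.58.128.20 is 70.58.0.0/15 -> directly connected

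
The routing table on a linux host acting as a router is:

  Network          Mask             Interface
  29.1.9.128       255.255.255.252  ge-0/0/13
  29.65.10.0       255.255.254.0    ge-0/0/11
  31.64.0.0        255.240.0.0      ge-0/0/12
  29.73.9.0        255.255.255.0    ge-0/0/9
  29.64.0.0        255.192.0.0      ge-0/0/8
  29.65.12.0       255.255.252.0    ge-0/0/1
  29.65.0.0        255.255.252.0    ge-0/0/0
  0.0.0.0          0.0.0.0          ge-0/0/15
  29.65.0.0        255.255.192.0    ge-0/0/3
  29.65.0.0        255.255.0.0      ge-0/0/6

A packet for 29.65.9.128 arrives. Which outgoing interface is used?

ge-0/0/3

Routes whose prefix contains 29.65.9.128:
  0.0.0.0/0 (default, matches everything) -> ge-0/0/15
  29.64.0.0/10 (29.64.0.0 - 29.127.255.255) -> ge-0/0/8
  29.65.0.0/16 (29.65.0.0 - 29.65.255.255) -> ge-0/0/6
  29.65.0.0/18 (29.65.0.0 - 29.65.63.255) -> ge-0/0/3
More-specific entries that do NOT match:
  29.1.9.128/30 (29.1.9.128 - 29.1.9.131) does not contain 29.65.9.128
  29.73.9.0/24 (29.73.9.0 - 29.73.9.255) does not contain 29.65.9.128
  29.65.10.0/23 (29.65.10.0 - 29.65.11.255) does not contain 29.65.9.128
  29.65.12.0/22 (29.65.12.0 - 29.65.15.255) does not contain 29.65.9.128
  29.65.0.0/22 (29.65.0.0 - 29.65.3.255) does not contain 29.65.9.128
Longest matching prefix is /18 -> interface ge-0/0/3.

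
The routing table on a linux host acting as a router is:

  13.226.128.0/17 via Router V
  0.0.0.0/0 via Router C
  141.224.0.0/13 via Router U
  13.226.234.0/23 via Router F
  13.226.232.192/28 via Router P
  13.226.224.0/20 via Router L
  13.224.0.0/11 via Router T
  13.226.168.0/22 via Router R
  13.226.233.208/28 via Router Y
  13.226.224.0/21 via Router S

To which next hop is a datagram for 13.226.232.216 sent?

Router L

Routes whose prefix contains 13.226.232.216:
  0.0.0.0/0 (default, matches everything) -> Router C
  13.224.0.0/11 (13.224.0.0 - 13.255.255.255) -> Router T
  13.226.128.0/17 (13.226.128.0 - 13.226.255.255) -> Router V
  13.226.224.0/20 (13.226.224.0 - 13.226.239.255) -> Router L
More-specific entries that do NOT match:
  13.226.232.192/28 (13.226.232.192 - 13.226.232.207) does not contain 13.226.232.216
  13.226.233.208/28 (13.226.233.208 - 13.226.233.223) does not contain 13.226.232.216
  13.226.234.0/23 (13.226.234.0 - 13.226.235.255) does not contain 13.226.232.216
  13.226.168.0/22 (13.226.168.0 - 13.226.171.255) does not contain 13.226.232.216
  13.226.224.0/21 (13.226.224.0 - 13.226.231.255) does not contain 13.226.232.216
Longest matching prefix is /20 -> next hop Router L.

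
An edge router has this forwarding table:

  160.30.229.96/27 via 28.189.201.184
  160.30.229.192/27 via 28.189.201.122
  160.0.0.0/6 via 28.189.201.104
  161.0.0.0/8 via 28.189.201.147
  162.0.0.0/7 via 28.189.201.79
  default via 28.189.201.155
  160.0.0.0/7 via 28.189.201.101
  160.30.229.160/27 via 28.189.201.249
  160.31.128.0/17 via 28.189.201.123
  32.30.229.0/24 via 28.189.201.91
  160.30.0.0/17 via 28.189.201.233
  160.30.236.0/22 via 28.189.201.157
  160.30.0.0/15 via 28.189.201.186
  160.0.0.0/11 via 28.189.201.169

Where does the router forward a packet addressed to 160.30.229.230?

28.189.201.186

Routes whose prefix contains 160.30.229.230:
  0.0.0.0/0 (default, matches everything) -> 28.189.201.155
  160.0.0.0/6 (160.0.0.0 - 163.255.255.255) -> 28.189.201.104
  160.0.0.0/7 (160.0.0.0 - 161.255.255.255) -> 28.189.201.101
  160.0.0.0/11 (160.0.0.0 - 160.31.255.255) -> 28.189.201.169
  160.30.0.0/15 (160.30.0.0 - 160.31.255.255) -> 28.189.201.186
More-specific entries that do NOT match:
  160.30.229.96/27 (160.30.229.96 - 160.30.229.127) does not contain 160.30.229.230
  160.30.229.192/27 (160.30.229.192 - 160.30.229.223) does not contain 160.30.229.230
  160.30.229.160/27 (160.30.229.160 - 160.30.229.191) does not contain 160.30.229.230
  32.30.229.0/24 (32.30.229.0 - 32.30.229.255) does not contain 160.30.229.230
  160.30.236.0/22 (160.30.236.0 - 160.30.239.255) does not contain 160.30.229.230
  160.31.128.0/17 (160.31.128.0 - 160.31.255.255) does not contain 160.30.229.230
  160.30.0.0/17 (160.30.0.0 - 160.30.127.255) does not contain 160.30.229.230
Longest matching prefix is /15 -> next hop 28.189.201.186.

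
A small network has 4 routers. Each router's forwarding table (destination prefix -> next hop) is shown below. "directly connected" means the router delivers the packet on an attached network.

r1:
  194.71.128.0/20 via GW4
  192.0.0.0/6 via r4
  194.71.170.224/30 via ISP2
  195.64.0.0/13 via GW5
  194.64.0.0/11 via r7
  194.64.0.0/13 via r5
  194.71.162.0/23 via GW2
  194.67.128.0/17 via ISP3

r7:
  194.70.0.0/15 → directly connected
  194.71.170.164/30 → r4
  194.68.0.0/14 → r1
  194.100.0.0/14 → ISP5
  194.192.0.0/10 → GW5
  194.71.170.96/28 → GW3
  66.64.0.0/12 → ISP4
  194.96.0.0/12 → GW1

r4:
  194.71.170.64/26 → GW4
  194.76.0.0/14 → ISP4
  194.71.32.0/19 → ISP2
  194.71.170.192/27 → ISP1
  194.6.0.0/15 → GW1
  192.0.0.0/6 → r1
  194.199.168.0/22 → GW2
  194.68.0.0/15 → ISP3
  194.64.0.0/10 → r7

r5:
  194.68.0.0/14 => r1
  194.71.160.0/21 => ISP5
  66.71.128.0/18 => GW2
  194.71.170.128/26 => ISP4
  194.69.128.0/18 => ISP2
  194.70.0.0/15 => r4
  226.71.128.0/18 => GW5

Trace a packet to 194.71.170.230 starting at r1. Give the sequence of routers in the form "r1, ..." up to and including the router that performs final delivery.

r1, r5, r4, r7

At r1: longest match for 194.71.170.230 is 194.64.0.0/13 -> r5
At r5: longest match for 194.71.170.230 is 194.70.0.0/15 -> r4
At r4: longest match for 194.71.170.230 is 194.64.0.0/10 -> r7
At r7: longest match for 194.71.170.230 is 194.70.0.0/15 -> directly connected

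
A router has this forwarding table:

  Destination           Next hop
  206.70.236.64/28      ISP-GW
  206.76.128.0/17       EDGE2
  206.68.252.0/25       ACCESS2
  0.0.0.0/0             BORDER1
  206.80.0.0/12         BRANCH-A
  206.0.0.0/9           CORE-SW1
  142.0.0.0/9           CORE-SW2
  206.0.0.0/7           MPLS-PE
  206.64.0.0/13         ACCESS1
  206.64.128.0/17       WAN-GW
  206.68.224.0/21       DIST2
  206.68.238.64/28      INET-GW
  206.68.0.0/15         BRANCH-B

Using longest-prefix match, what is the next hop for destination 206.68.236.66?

Routes whose prefix contains 206.68.236.66:
  0.0.0.0/0 (default, matches everything) -> BORDER1
  206.0.0.0/7 (206.0.0.0 - 207.255.255.255) -> MPLS-PE
  206.0.0.0/9 (206.0.0.0 - 206.127.255.255) -> CORE-SW1
  206.64.0.0/13 (206.64.0.0 - 206.71.255.255) -> ACCESS1
  206.68.0.0/15 (206.68.0.0 - 206.69.255.255) -> BRANCH-B
More-specific entries that do NOT match:
  206.70.236.64/28 (206.70.236.64 - 206.70.236.79) does not contain 206.68.236.66
  206.68.238.64/28 (206.68.238.64 - 206.68.238.79) does not contain 206.68.236.66
  206.68.252.0/25 (206.68.252.0 - 206.68.252.127) does not contain 206.68.236.66
  206.68.224.0/21 (206.68.224.0 - 206.68.231.255) does not contain 206.68.236.66
  206.76.128.0/17 (206.76.128.0 - 206.76.255.255) does not contain 206.68.236.66
  206.64.128.0/17 (206.64.128.0 - 206.64.255.255) does not contain 206.68.236.66
Longest matching prefix is /15 -> next hop BRANCH-B.

BRANCH-B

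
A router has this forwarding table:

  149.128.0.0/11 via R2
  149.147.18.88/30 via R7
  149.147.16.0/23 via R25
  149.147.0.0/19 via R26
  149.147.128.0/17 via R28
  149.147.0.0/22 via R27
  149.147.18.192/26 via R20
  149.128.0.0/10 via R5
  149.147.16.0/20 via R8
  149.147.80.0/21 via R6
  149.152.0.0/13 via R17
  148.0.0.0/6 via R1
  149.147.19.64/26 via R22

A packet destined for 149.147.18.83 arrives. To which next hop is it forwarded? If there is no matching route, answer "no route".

Routes whose prefix contains 149.147.18.83:
  148.0.0.0/6 (148.0.0.0 - 151.255.255.255) -> R1
  149.128.0.0/10 (149.128.0.0 - 149.191.255.255) -> R5
  149.128.0.0/11 (149.128.0.0 - 149.159.255.255) -> R2
  149.147.0.0/19 (149.147.0.0 - 149.147.31.255) -> R26
  149.147.16.0/20 (149.147.16.0 - 149.147.31.255) -> R8
More-specific entries that do NOT match:
  149.147.18.88/30 (149.147.18.88 - 149.147.18.91) does not contain 149.147.18.83
  149.147.18.192/26 (149.147.18.192 - 149.147.18.255) does not contain 149.147.18.83
  149.147.19.64/26 (149.147.19.64 - 149.147.19.127) does not contain 149.147.18.83
  149.147.16.0/23 (149.147.16.0 - 149.147.17.255) does not contain 149.147.18.83
  149.147.0.0/22 (149.147.0.0 - 149.147.3.255) does not contain 149.147.18.83
  149.147.80.0/21 (149.147.80.0 - 149.147.87.255) does not contain 149.147.18.83
Longest matching prefix is /20 -> next hop R8.

R8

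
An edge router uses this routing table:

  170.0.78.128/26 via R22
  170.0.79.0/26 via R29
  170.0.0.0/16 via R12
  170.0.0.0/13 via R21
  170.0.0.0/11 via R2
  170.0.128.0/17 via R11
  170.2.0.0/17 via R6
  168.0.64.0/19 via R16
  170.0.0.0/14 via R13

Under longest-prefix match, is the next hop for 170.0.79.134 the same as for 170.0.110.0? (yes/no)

yes

170.0.79.134: longest match 170.0.0.0/16 -> R12
170.0.110.0: longest match 170.0.0.0/16 -> R12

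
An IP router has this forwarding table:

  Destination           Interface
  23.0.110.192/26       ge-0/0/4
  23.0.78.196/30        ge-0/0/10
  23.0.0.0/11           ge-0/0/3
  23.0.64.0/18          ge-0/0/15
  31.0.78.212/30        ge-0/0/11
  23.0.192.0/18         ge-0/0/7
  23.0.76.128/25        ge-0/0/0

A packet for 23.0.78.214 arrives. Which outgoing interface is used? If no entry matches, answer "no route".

Routes whose prefix contains 23.0.78.214:
  23.0.0.0/11 (23.0.0.0 - 23.31.255.255) -> ge-0/0/3
  23.0.64.0/18 (23.0.64.0 - 23.0.127.255) -> ge-0/0/15
More-specific entries that do NOT match:
  23.0.78.196/30 (23.0.78.196 - 23.0.78.199) does not contain 23.0.78.214
  31.0.78.212/30 (31.0.78.212 - 31.0.78.215) does not contain 23.0.78.214
  23.0.110.192/26 (23.0.110.192 - 23.0.110.255) does not contain 23.0.78.214
  23.0.76.128/25 (23.0.76.128 - 23.0.76.255) does not contain 23.0.78.214
Longest matching prefix is /18 -> interface ge-0/0/15.

ge-0/0/15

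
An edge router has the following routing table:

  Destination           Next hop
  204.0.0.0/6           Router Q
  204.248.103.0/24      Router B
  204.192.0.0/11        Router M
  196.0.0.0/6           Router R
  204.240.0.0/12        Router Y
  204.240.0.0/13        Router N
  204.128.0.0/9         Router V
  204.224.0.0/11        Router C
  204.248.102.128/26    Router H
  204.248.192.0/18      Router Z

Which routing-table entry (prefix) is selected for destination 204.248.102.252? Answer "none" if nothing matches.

Entries matching 204.248.102.252:
  204.0.0.0/6 (204.0.0.0 - 207.255.255.255)
  204.128.0.0/9 (204.128.0.0 - 204.255.255.255)
  204.224.0.0/11 (204.224.0.0 - 204.255.255.255)
  204.240.0.0/12 (204.240.0.0 - 204.255.255.255)
Most specific is 204.240.0.0/12.

204.240.0.0/12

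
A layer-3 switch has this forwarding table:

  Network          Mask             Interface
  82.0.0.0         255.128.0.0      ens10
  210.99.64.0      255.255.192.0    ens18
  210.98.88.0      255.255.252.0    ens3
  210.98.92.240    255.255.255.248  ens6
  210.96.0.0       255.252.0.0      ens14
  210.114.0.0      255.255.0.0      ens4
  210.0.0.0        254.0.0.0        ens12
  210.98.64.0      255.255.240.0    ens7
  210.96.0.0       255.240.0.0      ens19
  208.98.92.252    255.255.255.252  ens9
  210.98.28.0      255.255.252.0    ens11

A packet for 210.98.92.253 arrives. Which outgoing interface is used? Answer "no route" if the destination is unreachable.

ens14

Routes whose prefix contains 210.98.92.253:
  210.0.0.0/7 (210.0.0.0 - 211.255.255.255) -> ens12
  210.96.0.0/12 (210.96.0.0 - 210.111.255.255) -> ens19
  210.96.0.0/14 (210.96.0.0 - 210.99.255.255) -> ens14
More-specific entries that do NOT match:
  208.98.92.252/30 (208.98.92.252 - 208.98.92.255) does not contain 210.98.92.253
  210.98.92.240/29 (210.98.92.240 - 210.98.92.247) does not contain 210.98.92.253
  210.98.88.0/22 (210.98.88.0 - 210.98.91.255) does not contain 210.98.92.253
  210.98.28.0/22 (210.98.28.0 - 210.98.31.255) does not contain 210.98.92.253
  210.98.64.0/20 (210.98.64.0 - 210.98.79.255) does not contain 210.98.92.253
  210.99.64.0/18 (210.99.64.0 - 210.99.127.255) does not contain 210.98.92.253
  210.114.0.0/16 (210.114.0.0 - 210.114.255.255) does not contain 210.98.92.253
Longest matching prefix is /14 -> interface ens14.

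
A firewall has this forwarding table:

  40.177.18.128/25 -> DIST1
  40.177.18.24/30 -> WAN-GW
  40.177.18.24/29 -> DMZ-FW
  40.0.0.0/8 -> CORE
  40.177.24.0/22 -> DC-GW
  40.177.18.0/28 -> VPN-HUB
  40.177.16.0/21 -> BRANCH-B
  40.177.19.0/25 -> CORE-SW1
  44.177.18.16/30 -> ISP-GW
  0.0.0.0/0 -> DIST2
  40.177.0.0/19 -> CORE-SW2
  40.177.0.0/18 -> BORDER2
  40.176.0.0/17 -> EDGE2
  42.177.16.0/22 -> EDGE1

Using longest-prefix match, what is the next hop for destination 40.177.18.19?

Routes whose prefix contains 40.177.18.19:
  0.0.0.0/0 (default, matches everything) -> DIST2
  40.0.0.0/8 (40.0.0.0 - 40.255.255.255) -> CORE
  40.177.0.0/18 (40.177.0.0 - 40.177.63.255) -> BORDER2
  40.177.0.0/19 (40.177.0.0 - 40.177.31.255) -> CORE-SW2
  40.177.16.0/21 (40.177.16.0 - 40.177.23.255) -> BRANCH-B
More-specific entries that do NOT match:
  40.177.18.24/30 (40.177.18.24 - 40.177.18.27) does not contain 40.177.18.19
  44.177.18.16/30 (44.177.18.16 - 44.177.18.19) does not contain 40.177.18.19
  40.177.18.24/29 (40.177.18.24 - 40.177.18.31) does not contain 40.177.18.19
  40.177.18.0/28 (40.177.18.0 - 40.177.18.15) does not contain 40.177.18.19
  40.177.18.128/25 (40.177.18.128 - 40.177.18.255) does not contain 40.177.18.19
  40.177.19.0/25 (40.177.19.0 - 40.177.19.127) does not contain 40.177.18.19
  40.177.24.0/22 (40.177.24.0 - 40.177.27.255) does not contain 40.177.18.19
  42.177.16.0/22 (42.177.16.0 - 42.177.19.255) does not contain 40.177.18.19
Longest matching prefix is /21 -> next hop BRANCH-B.

BRANCH-B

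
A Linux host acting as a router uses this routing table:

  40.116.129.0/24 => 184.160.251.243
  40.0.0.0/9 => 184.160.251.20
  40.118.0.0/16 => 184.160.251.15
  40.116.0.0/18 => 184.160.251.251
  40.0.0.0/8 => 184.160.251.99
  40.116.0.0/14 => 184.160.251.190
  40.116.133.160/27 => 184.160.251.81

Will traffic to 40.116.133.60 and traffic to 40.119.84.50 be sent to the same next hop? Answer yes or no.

40.116.133.60: longest match 40.116.0.0/14 -> 184.160.251.190
40.119.84.50: longest match 40.116.0.0/14 -> 184.160.251.190

yes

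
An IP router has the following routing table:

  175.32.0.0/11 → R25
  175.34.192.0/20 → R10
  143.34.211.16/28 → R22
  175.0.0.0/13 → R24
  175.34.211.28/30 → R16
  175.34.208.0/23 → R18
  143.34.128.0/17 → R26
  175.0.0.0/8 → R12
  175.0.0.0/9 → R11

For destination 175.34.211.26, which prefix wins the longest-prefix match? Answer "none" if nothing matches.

Entries matching 175.34.211.26:
  175.0.0.0/8 (175.0.0.0 - 175.255.255.255)
  175.0.0.0/9 (175.0.0.0 - 175.127.255.255)
  175.32.0.0/11 (175.32.0.0 - 175.63.255.255)
Most specific is 175.32.0.0/11.

175.32.0.0/11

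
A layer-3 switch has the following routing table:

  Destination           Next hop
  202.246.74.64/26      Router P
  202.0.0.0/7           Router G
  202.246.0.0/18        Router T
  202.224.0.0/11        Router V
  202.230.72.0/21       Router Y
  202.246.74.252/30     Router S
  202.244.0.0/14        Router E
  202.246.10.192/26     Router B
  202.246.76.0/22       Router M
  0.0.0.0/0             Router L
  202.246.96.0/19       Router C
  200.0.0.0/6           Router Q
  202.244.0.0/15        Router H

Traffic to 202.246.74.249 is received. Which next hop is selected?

Router E

Routes whose prefix contains 202.246.74.249:
  0.0.0.0/0 (default, matches everything) -> Router L
  200.0.0.0/6 (200.0.0.0 - 203.255.255.255) -> Router Q
  202.0.0.0/7 (202.0.0.0 - 203.255.255.255) -> Router G
  202.224.0.0/11 (202.224.0.0 - 202.255.255.255) -> Router V
  202.244.0.0/14 (202.244.0.0 - 202.247.255.255) -> Router E
More-specific entries that do NOT match:
  202.246.74.252/30 (202.246.74.252 - 202.246.74.255) does not contain 202.246.74.249
  202.246.74.64/26 (202.246.74.64 - 202.246.74.127) does not contain 202.246.74.249
  202.246.10.192/26 (202.246.10.192 - 202.246.10.255) does not contain 202.246.74.249
  202.246.76.0/22 (202.246.76.0 - 202.246.79.255) does not contain 202.246.74.249
  202.230.72.0/21 (202.230.72.0 - 202.230.79.255) does not contain 202.246.74.249
  202.246.96.0/19 (202.246.96.0 - 202.246.127.255) does not contain 202.246.74.249
  202.246.0.0/18 (202.246.0.0 - 202.246.63.255) does not contain 202.246.74.249
  202.244.0.0/15 (202.244.0.0 - 202.245.255.255) does not contain 202.246.74.249
Longest matching prefix is /14 -> next hop Router E.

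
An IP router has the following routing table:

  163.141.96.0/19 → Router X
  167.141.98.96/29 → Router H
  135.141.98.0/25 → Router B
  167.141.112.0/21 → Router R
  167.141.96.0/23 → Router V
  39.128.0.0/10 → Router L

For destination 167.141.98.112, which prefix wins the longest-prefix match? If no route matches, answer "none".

none

167.141.98.112 is outside every listed prefix and there is no default route.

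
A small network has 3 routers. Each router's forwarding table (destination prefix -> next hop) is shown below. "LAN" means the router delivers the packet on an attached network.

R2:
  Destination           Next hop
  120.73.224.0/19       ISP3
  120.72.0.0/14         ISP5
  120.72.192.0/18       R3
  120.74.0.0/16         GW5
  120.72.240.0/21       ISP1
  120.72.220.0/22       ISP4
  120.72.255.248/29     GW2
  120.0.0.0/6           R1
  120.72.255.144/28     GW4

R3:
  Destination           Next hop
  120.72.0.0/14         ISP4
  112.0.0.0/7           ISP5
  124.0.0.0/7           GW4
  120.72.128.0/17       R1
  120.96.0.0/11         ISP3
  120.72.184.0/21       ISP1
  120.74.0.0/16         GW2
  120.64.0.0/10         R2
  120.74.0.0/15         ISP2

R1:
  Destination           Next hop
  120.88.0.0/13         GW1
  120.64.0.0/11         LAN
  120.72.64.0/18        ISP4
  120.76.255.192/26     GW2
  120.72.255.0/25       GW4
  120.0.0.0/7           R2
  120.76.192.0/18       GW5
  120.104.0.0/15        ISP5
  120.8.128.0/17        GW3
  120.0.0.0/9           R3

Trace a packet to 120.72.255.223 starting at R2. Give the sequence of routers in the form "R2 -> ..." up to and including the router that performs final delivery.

At R2: longest match for 120.72.255.223 is 120.72.192.0/18 -> R3
At R3: longest match for 120.72.255.223 is 120.72.128.0/17 -> R1
At R1: longest match for 120.72.255.223 is 120.64.0.0/11 -> LAN

R2 -> R3 -> R1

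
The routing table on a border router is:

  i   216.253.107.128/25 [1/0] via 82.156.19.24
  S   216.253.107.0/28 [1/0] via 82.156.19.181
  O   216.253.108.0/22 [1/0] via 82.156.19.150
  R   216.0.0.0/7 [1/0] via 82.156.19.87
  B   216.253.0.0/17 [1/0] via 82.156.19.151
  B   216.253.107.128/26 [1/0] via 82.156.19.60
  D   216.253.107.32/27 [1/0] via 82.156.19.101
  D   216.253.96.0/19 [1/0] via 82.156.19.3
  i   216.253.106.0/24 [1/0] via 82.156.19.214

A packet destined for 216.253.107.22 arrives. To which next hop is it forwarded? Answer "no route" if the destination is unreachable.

82.156.19.3

Routes whose prefix contains 216.253.107.22:
  216.0.0.0/7 (216.0.0.0 - 217.255.255.255) -> 82.156.19.87
  216.253.0.0/17 (216.253.0.0 - 216.253.127.255) -> 82.156.19.151
  216.253.96.0/19 (216.253.96.0 - 216.253.127.255) -> 82.156.19.3
More-specific entries that do NOT match:
  216.253.107.0/28 (216.253.107.0 - 216.253.107.15) does not contain 216.253.107.22
  216.253.107.32/27 (216.253.107.32 - 216.253.107.63) does not contain 216.253.107.22
  216.253.107.128/26 (216.253.107.128 - 216.253.107.191) does not contain 216.253.107.22
  216.253.107.128/25 (216.253.107.128 - 216.253.107.255) does not contain 216.253.107.22
  216.253.106.0/24 (216.253.106.0 - 216.253.106.255) does not contain 216.253.107.22
  216.253.108.0/22 (216.253.108.0 - 216.253.111.255) does not contain 216.253.107.22
Longest matching prefix is /19 -> next hop 82.156.19.3.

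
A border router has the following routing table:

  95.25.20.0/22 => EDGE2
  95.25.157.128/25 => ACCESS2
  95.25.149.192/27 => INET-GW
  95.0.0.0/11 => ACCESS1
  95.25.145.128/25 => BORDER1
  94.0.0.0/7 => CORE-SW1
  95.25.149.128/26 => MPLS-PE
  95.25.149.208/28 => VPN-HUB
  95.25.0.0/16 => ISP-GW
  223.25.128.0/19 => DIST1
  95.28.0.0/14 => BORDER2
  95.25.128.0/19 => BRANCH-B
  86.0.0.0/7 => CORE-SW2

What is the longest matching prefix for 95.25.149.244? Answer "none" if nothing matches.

95.25.128.0/19

Entries matching 95.25.149.244:
  94.0.0.0/7 (94.0.0.0 - 95.255.255.255)
  95.0.0.0/11 (95.0.0.0 - 95.31.255.255)
  95.25.0.0/16 (95.25.0.0 - 95.25.255.255)
  95.25.128.0/19 (95.25.128.0 - 95.25.159.255)
Most specific is 95.25.128.0/19.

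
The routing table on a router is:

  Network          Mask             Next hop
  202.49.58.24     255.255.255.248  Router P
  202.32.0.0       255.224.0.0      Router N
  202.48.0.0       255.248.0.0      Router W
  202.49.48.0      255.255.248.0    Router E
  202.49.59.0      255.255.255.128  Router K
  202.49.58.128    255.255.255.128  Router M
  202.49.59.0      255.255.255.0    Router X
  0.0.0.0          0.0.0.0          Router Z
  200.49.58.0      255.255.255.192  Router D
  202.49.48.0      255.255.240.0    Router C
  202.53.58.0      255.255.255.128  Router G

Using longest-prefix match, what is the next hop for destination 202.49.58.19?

Router C

Routes whose prefix contains 202.49.58.19:
  0.0.0.0/0 (default, matches everything) -> Router Z
  202.32.0.0/11 (202.32.0.0 - 202.63.255.255) -> Router N
  202.48.0.0/13 (202.48.0.0 - 202.55.255.255) -> Router W
  202.49.48.0/20 (202.49.48.0 - 202.49.63.255) -> Router C
More-specific entries that do NOT match:
  202.49.58.24/29 (202.49.58.24 - 202.49.58.31) does not contain 202.49.58.19
  200.49.58.0/26 (200.49.58.0 - 200.49.58.63) does not contain 202.49.58.19
  202.49.59.0/25 (202.49.59.0 - 202.49.59.127) does not contain 202.49.58.19
  202.49.58.128/25 (202.49.58.128 - 202.49.58.255) does not contain 202.49.58.19
  202.53.58.0/25 (202.53.58.0 - 202.53.58.127) does not contain 202.49.58.19
  202.49.59.0/24 (202.49.59.0 - 202.49.59.255) does not contain 202.49.58.19
  202.49.48.0/21 (202.49.48.0 - 202.49.55.255) does not contain 202.49.58.19
Longest matching prefix is /20 -> next hop Router C.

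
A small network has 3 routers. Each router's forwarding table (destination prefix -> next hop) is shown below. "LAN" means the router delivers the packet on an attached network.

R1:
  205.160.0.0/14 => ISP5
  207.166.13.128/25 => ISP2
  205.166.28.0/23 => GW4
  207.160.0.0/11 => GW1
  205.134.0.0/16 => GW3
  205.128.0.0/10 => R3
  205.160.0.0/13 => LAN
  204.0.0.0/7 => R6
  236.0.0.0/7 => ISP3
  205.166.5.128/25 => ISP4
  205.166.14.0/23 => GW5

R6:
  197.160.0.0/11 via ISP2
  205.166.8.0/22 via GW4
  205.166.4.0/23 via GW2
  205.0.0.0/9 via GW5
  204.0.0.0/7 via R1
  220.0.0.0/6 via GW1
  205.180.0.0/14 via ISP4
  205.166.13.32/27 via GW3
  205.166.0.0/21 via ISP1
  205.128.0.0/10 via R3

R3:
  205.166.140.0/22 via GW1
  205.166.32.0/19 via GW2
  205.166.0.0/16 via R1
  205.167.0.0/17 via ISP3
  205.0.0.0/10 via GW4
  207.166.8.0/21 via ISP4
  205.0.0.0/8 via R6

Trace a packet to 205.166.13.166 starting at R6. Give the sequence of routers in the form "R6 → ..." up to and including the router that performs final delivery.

R6 → R3 → R1

At R6: longest match for 205.166.13.166 is 205.128.0.0/10 -> R3
At R3: longest match for 205.166.13.166 is 205.166.0.0/16 -> R1
At R1: longest match for 205.166.13.166 is 205.160.0.0/13 -> LAN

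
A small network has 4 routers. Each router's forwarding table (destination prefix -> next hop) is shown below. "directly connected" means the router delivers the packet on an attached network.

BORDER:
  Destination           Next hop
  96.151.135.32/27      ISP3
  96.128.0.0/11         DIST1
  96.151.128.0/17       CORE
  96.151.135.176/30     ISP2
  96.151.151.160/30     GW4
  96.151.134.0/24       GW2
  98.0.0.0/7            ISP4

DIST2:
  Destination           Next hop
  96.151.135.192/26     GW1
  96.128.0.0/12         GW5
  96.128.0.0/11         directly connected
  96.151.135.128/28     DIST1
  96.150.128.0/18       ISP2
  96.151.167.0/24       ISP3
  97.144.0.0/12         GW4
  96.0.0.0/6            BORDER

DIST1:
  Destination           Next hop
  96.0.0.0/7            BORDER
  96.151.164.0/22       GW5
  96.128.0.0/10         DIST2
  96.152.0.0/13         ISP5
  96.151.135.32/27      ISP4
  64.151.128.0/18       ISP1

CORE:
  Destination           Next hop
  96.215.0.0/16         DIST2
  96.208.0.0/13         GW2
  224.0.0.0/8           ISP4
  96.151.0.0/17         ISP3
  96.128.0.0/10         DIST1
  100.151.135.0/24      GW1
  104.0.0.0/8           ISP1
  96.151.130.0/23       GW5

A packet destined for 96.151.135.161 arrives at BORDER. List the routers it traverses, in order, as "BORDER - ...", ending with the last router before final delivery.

BORDER - CORE - DIST1 - DIST2

At BORDER: longest match for 96.151.135.161 is 96.151.128.0/17 -> CORE
At CORE: longest match for 96.151.135.161 is 96.128.0.0/10 -> DIST1
At DIST1: longest match for 96.151.135.161 is 96.128.0.0/10 -> DIST2
At DIST2: longest match for 96.151.135.161 is 96.128.0.0/11 -> directly connected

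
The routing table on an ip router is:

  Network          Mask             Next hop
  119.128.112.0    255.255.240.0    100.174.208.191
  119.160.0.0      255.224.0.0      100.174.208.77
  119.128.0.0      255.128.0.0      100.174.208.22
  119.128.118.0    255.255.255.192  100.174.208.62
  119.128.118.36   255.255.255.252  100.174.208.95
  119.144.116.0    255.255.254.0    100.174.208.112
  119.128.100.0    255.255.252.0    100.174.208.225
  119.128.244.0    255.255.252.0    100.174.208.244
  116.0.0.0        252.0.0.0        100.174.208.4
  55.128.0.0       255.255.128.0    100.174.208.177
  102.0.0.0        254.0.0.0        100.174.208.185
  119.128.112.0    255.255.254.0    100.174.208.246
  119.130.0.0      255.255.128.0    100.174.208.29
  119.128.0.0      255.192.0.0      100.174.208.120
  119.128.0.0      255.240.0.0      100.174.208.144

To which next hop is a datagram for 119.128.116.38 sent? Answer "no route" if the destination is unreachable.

100.174.208.191

Routes whose prefix contains 119.128.116.38:
  116.0.0.0/6 (116.0.0.0 - 119.255.255.255) -> 100.174.208.4
  119.128.0.0/9 (119.128.0.0 - 119.255.255.255) -> 100.174.208.22
  119.128.0.0/10 (119.128.0.0 - 119.191.255.255) -> 100.174.208.120
  119.128.0.0/12 (119.128.0.0 - 119.143.255.255) -> 100.174.208.144
  119.128.112.0/20 (119.128.112.0 - 119.128.127.255) -> 100.174.208.191
More-specific entries that do NOT match:
  119.128.118.36/30 (119.128.118.36 - 119.128.118.39) does not contain 119.128.116.38
  119.128.118.0/26 (119.128.118.0 - 119.128.118.63) does not contain 119.128.116.38
  119.144.116.0/23 (119.144.116.0 - 119.144.117.255) does not contain 119.128.116.38
  119.128.112.0/23 (119.128.112.0 - 119.128.113.255) does not contain 119.128.116.38
  119.128.100.0/22 (119.128.100.0 - 119.128.103.255) does not contain 119.128.116.38
  119.128.244.0/22 (119.128.244.0 - 119.128.247.255) does not contain 119.128.116.38
Longest matching prefix is /20 -> next hop 100.174.208.191.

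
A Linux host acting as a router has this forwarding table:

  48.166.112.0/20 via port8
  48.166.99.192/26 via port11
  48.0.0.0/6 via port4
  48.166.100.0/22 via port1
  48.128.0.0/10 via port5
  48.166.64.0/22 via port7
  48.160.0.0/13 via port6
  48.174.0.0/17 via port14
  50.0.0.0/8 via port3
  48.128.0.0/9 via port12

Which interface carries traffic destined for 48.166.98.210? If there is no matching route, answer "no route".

Routes whose prefix contains 48.166.98.210:
  48.0.0.0/6 (48.0.0.0 - 51.255.255.255) -> port4
  48.128.0.0/9 (48.128.0.0 - 48.255.255.255) -> port12
  48.128.0.0/10 (48.128.0.0 - 48.191.255.255) -> port5
  48.160.0.0/13 (48.160.0.0 - 48.167.255.255) -> port6
More-specific entries that do NOT match:
  48.166.99.192/26 (48.166.99.192 - 48.166.99.255) does not contain 48.166.98.210
  48.166.100.0/22 (48.166.100.0 - 48.166.103.255) does not contain 48.166.98.210
  48.166.64.0/22 (48.166.64.0 - 48.166.67.255) does not contain 48.166.98.210
  48.166.112.0/20 (48.166.112.0 - 48.166.127.255) does not contain 48.166.98.210
  48.174.0.0/17 (48.174.0.0 - 48.174.127.255) does not contain 48.166.98.210
Longest matching prefix is /13 -> interface port6.

port6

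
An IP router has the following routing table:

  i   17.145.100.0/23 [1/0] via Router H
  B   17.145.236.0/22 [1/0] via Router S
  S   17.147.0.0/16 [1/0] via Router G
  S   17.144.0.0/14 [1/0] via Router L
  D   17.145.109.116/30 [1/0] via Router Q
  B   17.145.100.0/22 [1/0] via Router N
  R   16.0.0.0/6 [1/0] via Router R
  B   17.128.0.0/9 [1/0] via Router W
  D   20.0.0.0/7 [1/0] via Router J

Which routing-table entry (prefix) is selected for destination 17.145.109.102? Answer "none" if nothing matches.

17.144.0.0/14

Entries matching 17.145.109.102:
  16.0.0.0/6 (16.0.0.0 - 19.255.255.255)
  17.128.0.0/9 (17.128.0.0 - 17.255.255.255)
  17.144.0.0/14 (17.144.0.0 - 17.147.255.255)
Most specific is 17.144.0.0/14.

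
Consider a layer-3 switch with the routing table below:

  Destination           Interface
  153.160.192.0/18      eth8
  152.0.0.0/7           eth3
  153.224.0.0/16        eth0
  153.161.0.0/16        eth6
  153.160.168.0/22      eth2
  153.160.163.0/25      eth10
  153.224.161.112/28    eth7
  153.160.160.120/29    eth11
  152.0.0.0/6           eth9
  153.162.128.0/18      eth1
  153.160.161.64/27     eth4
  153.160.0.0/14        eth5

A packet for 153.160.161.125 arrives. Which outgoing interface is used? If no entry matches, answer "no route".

eth5

Routes whose prefix contains 153.160.161.125:
  152.0.0.0/6 (152.0.0.0 - 155.255.255.255) -> eth9
  152.0.0.0/7 (152.0.0.0 - 153.255.255.255) -> eth3
  153.160.0.0/14 (153.160.0.0 - 153.163.255.255) -> eth5
More-specific entries that do NOT match:
  153.160.160.120/29 (153.160.160.120 - 153.160.160.127) does not contain 153.160.161.125
  153.224.161.112/28 (153.224.161.112 - 153.224.161.127) does not contain 153.160.161.125
  153.160.161.64/27 (153.160.161.64 - 153.160.161.95) does not contain 153.160.161.125
  153.160.163.0/25 (153.160.163.0 - 153.160.163.127) does not contain 153.160.161.125
  153.160.168.0/22 (153.160.168.0 - 153.160.171.255) does not contain 153.160.161.125
  153.160.192.0/18 (153.160.192.0 - 153.160.255.255) does not contain 153.160.161.125
  153.162.128.0/18 (153.162.128.0 - 153.162.191.255) does not contain 153.160.161.125
  153.224.0.0/16 (153.224.0.0 - 153.224.255.255) does not contain 153.160.161.125
  153.161.0.0/16 (153.161.0.0 - 153.161.255.255) does not contain 153.160.161.125
Longest matching prefix is /14 -> interface eth5.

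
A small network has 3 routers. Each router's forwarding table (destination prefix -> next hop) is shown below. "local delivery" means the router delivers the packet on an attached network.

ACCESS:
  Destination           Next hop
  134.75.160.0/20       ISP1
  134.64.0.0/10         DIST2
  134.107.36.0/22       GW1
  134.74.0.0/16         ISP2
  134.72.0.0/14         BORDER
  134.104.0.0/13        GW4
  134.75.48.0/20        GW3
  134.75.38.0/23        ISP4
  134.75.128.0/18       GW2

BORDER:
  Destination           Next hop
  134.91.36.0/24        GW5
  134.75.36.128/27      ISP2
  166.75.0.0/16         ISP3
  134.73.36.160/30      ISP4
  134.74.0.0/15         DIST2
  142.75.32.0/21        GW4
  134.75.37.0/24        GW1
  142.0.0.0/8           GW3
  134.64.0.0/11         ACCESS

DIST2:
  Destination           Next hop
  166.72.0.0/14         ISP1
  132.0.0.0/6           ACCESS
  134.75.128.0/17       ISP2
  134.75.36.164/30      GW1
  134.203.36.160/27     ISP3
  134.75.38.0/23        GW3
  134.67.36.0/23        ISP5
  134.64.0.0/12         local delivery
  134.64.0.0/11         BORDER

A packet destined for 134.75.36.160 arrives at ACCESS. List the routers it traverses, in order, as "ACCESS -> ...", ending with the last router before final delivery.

At ACCESS: longest match for 134.75.36.160 is 134.72.0.0/14 -> BORDER
At BORDER: longest match for 134.75.36.160 is 134.74.0.0/15 -> DIST2
At DIST2: longest match for 134.75.36.160 is 134.64.0.0/12 -> local delivery

ACCESS -> BORDER -> DIST2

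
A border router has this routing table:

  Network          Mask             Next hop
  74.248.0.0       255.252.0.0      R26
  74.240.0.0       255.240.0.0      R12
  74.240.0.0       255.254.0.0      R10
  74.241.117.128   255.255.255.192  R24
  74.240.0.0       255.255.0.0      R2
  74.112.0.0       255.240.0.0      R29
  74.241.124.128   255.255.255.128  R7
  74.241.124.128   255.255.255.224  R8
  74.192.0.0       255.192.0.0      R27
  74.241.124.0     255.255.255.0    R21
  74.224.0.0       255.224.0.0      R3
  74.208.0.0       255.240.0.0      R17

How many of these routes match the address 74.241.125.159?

Prefixes containing 74.241.125.159:
  74.192.0.0/10 (74.192.0.0 - 74.255.255.255)
  74.224.0.0/11 (74.224.0.0 - 74.255.255.255)
  74.240.0.0/12 (74.240.0.0 - 74.255.255.255)
  74.240.0.0/15 (74.240.0.0 - 74.241.255.255)
Total matching entries: 4.

4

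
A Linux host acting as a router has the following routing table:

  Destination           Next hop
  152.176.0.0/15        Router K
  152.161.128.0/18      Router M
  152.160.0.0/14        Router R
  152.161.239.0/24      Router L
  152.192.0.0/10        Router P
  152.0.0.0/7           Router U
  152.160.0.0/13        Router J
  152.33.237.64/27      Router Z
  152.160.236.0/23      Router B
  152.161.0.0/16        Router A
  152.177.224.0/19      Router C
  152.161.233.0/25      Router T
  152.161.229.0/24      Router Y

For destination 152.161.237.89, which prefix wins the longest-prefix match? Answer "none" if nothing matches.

152.161.0.0/16

Entries matching 152.161.237.89:
  152.0.0.0/7 (152.0.0.0 - 153.255.255.255)
  152.160.0.0/13 (152.160.0.0 - 152.167.255.255)
  152.160.0.0/14 (152.160.0.0 - 152.163.255.255)
  152.161.0.0/16 (152.161.0.0 - 152.161.255.255)
Most specific is 152.161.0.0/16.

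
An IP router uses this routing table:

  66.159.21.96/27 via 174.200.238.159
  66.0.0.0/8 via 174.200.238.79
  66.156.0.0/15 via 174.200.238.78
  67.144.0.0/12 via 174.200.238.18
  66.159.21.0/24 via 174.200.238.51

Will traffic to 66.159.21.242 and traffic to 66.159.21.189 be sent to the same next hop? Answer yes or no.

yes

66.159.21.242: longest match 66.159.21.0/24 -> 174.200.238.51
66.159.21.189: longest match 66.159.21.0/24 -> 174.200.238.51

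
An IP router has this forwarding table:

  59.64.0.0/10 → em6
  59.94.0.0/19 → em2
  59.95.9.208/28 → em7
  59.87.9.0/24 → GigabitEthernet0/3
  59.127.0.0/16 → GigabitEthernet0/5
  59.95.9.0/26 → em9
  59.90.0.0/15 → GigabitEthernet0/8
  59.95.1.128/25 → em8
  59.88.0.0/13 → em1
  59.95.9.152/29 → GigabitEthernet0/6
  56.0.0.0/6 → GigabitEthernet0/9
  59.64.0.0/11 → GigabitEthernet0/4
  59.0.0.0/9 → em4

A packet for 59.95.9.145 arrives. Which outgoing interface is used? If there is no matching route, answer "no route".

em1

Routes whose prefix contains 59.95.9.145:
  56.0.0.0/6 (56.0.0.0 - 59.255.255.255) -> GigabitEthernet0/9
  59.0.0.0/9 (59.0.0.0 - 59.127.255.255) -> em4
  59.64.0.0/10 (59.64.0.0 - 59.127.255.255) -> em6
  59.64.0.0/11 (59.64.0.0 - 59.95.255.255) -> GigabitEthernet0/4
  59.88.0.0/13 (59.88.0.0 - 59.95.255.255) -> em1
More-specific entries that do NOT match:
  59.95.9.152/29 (59.95.9.152 - 59.95.9.159) does not contain 59.95.9.145
  59.95.9.208/28 (59.95.9.208 - 59.95.9.223) does not contain 59.95.9.145
  59.95.9.0/26 (59.95.9.0 - 59.95.9.63) does not contain 59.95.9.145
  59.95.1.128/25 (59.95.1.128 - 59.95.1.255) does not contain 59.95.9.145
  59.87.9.0/24 (59.87.9.0 - 59.87.9.255) does not contain 59.95.9.145
  59.94.0.0/19 (59.94.0.0 - 59.94.31.255) does not contain 59.95.9.145
  59.127.0.0/16 (59.127.0.0 - 59.127.255.255) does not contain 59.95.9.145
  59.90.0.0/15 (59.90.0.0 - 59.91.255.255) does not contain 59.95.9.145
Longest matching prefix is /13 -> interface em1.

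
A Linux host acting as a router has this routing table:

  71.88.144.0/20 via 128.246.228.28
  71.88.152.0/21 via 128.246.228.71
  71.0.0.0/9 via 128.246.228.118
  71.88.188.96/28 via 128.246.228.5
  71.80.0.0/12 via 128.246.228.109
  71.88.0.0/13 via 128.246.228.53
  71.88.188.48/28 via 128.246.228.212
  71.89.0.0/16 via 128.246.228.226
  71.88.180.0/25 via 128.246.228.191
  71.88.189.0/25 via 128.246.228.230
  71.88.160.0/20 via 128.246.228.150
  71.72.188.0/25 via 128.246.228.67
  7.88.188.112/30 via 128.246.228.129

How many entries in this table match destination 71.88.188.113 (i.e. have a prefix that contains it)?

3

Prefixes containing 71.88.188.113:
  71.0.0.0/9 (71.0.0.0 - 71.127.255.255)
  71.80.0.0/12 (71.80.0.0 - 71.95.255.255)
  71.88.0.0/13 (71.88.0.0 - 71.95.255.255)
Total matching entries: 3.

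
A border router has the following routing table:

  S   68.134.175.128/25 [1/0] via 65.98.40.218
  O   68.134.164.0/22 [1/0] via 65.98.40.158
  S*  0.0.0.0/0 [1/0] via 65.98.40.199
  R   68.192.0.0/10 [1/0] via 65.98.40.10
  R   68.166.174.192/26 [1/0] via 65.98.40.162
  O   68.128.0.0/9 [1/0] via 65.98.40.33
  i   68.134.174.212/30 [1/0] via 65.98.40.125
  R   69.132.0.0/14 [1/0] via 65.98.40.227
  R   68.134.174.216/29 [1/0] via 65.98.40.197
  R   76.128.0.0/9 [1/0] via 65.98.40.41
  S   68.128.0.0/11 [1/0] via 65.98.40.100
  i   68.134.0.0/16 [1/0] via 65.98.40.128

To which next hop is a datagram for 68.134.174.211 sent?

65.98.40.128

Routes whose prefix contains 68.134.174.211:
  0.0.0.0/0 (default, matches everything) -> 65.98.40.199
  68.128.0.0/9 (68.128.0.0 - 68.255.255.255) -> 65.98.40.33
  68.128.0.0/11 (68.128.0.0 - 68.159.255.255) -> 65.98.40.100
  68.134.0.0/16 (68.134.0.0 - 68.134.255.255) -> 65.98.40.128
More-specific entries that do NOT match:
  68.134.174.212/30 (68.134.174.212 - 68.134.174.215) does not contain 68.134.174.211
  68.134.174.216/29 (68.134.174.216 - 68.134.174.223) does not contain 68.134.174.211
  68.166.174.192/26 (68.166.174.192 - 68.166.174.255) does not contain 68.134.174.211
  68.134.175.128/25 (68.134.175.128 - 68.134.175.255) does not contain 68.134.174.211
  68.134.164.0/22 (68.134.164.0 - 68.134.167.255) does not contain 68.134.174.211
Longest matching prefix is /16 -> next hop 65.98.40.128.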